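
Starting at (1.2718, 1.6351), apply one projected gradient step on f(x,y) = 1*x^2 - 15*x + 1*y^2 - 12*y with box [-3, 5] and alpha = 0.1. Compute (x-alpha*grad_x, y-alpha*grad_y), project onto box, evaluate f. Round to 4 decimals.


Step 1: Compute gradient at (1.2718, 1.6351).
grad_x = 2*1*1.2718 - 15 = -12.4564
grad_y = 2*1*1.6351 - 12 = -8.7298
Step 2: Gradient step.
x_raw = 1.2718 - 0.1*-12.4564 = 2.5174
y_raw = 1.6351 - 0.1*-8.7298 = 2.5081
Step 3: Project onto [-3, 5].
x_proj = clip(2.5174) = 2.5174
y_proj = clip(2.5081) = 2.5081
Step 4: Evaluate f.
f(2.5174, 2.5081) = -55.2306


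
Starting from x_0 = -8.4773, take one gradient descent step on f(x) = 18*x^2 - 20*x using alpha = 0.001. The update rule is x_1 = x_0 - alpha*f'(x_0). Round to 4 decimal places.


We compute the gradient at x_0 and apply the update.
f'(x) = 36*x - 20
f'(-8.4773) = 36*-8.4773 - 20 = -325.1828
x_1 = -8.4773 - 0.001*-325.1828 = -8.1521


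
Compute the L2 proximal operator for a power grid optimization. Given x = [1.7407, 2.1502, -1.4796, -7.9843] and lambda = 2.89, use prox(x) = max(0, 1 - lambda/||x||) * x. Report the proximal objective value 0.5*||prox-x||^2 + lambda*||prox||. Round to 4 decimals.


Step 1: Compute ||x||.
||x|| = 8.5786
Step 2: Compute scaling factor.
scale = max(0, 1 - 2.89/8.5786) = 0.6631
Step 3: prox(x) = [1.1543, 1.4258, -0.9811, -5.2945]
||prox(x)|| = 5.6886
Step 4: Proximal objective.
0.5*||prox-x||^2 = 4.1761
lambda*||prox|| = 16.4401
Total = 20.616


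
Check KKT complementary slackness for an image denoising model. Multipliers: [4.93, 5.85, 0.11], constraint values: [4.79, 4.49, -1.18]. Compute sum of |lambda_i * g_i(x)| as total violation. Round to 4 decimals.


KKT complementary slackness check:
lambda_1 * g_1 = 4.93 * 4.79 = 23.6147
lambda_2 * g_2 = 5.85 * 4.49 = 26.2665
lambda_3 * g_3 = 0.11 * -1.18 = -0.1298
Total violation = 23.6147 + 26.2665 + 0.1298 = 50.011


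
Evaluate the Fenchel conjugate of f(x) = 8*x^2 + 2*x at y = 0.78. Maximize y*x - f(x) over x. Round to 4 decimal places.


f*(y) = sup_x {y*x - a*x^2 - b*x} = sup_x {(y-b)*x - a*x^2}
FOC: (y - b) - 2a*x = 0 => x* = (y - b)/(2a)
x* = (0.78 - 2)/(2*8) = -0.0763
f*(0.78) = (y-b)^2/(4a) = (0.78 - 2)^2/(4*8)
= 1.4884/32 = 0.0465


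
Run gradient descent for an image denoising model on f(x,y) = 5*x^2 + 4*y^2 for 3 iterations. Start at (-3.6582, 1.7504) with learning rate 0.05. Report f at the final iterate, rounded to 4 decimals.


Gradient descent on f(x,y) = 5*x^2 + 4*y^2.
Starting point: (-3.6582, 1.7504), alpha = 0.05
Step 1: grad_x = 2*5*-3.6582 = -36.582, grad_y = 2*4*1.7504 = 14.0032
  x_1 = -3.6582 - 0.05*-36.582 = -1.8291
  y_1 = 1.7504 - 0.05*14.0032 = 1.0502
Step 2: grad_x = 2*5*-1.8291 = -18.291, grad_y = 2*4*1.0502 = 8.4019
  x_2 = -1.8291 - 0.05*-18.291 = -0.9146
  y_2 = 1.0502 - 0.05*8.4019 = 0.6301
Step 3: grad_x = 2*5*-0.9146 = -9.1455, grad_y = 2*4*0.6301 = 5.0412
  x_3 = -0.9146 - 0.05*-9.1455 = -0.4573
  y_3 = 0.6301 - 0.05*5.0412 = 0.3781
f(-0.4573, 0.3781) = 5*(-0.4573)^2 + 4*0.3781^2 = 1.6173


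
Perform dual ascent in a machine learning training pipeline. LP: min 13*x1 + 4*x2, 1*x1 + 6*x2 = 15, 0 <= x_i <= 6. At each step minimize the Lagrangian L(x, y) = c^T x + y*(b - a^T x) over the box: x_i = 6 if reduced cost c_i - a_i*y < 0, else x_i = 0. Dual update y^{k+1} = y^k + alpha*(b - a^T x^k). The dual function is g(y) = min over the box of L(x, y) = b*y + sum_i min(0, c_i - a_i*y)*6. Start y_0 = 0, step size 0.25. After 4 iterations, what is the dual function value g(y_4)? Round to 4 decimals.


Dual ascent for LP: min 13*x1 + 4*x2, 1*x1 + 6*x2 = 15, 0 <= x_i <= 6
Step 1: y^k = 0.0, reduced costs: (13.0, 4.0)
  x^k = (0.0, 0.0), subgradient = b - a^T x = 15.0
  y^{k+1} = 0.0 + 0.25*15.0 = 3.75
Step 2: y^k = 3.75, reduced costs: (9.25, -18.5)
  x^k = (0.0, 6.0), subgradient = b - a^T x = -21.0
  y^{k+1} = 3.75 + 0.25*-21.0 = -1.5
Step 3: y^k = -1.5, reduced costs: (14.5, 13.0)
  x^k = (0.0, 0.0), subgradient = b - a^T x = 15.0
  y^{k+1} = -1.5 + 0.25*15.0 = 2.25
Step 4: y^k = 2.25, reduced costs: (10.75, -9.5)
  x^k = (0.0, 6.0), subgradient = b - a^T x = -21.0
  y^{k+1} = 2.25 + 0.25*-21.0 = -3.0
Dual objective at y_4 = -3.0: reduced costs (16.0, 22.0), box minimizer x = (0.0, 0.0)
g(y_4) = b*y + (c1 - a1*y)*x1 + (c2 - a2*y)*x2 = 15*(-3.0) + 16.0*0.0 + 22.0*0.0 = -45.0 + 0.0 + 0.0 = -45.0


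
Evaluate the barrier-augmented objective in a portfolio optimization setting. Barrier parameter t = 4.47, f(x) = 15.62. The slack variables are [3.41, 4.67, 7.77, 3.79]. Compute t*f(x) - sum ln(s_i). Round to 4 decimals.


Step 1: Compute log-barrier.
ln values: [1.2267, 1.5412, 2.0503, 1.3324]
phi = -(1.2267 + 1.5412 + 2.0503 + 1.3324) = -6.1505
Step 2: Compute augmented objective.
t*f(x) = 4.47*15.62 = 69.8214
Total = 69.8214 - 6.1505 = 63.6709


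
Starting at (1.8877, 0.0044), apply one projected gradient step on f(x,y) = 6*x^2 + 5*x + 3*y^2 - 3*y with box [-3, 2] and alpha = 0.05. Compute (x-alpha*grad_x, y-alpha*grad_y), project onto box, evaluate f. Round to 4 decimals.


Step 1: Compute gradient at (1.8877, 0.0044).
grad_x = 2*6*1.8877 + 5 = 27.6524
grad_y = 2*3*0.0044 - 3 = -2.9736
Step 2: Gradient step.
x_raw = 1.8877 - 0.05*27.6524 = 0.5051
y_raw = 0.0044 - 0.05*-2.9736 = 0.1531
Step 3: Project onto [-3, 2].
x_proj = clip(0.5051) = 0.5051
y_proj = clip(0.1531) = 0.1531
Step 4: Evaluate f.
f(0.5051, 0.1531) = 3.6671


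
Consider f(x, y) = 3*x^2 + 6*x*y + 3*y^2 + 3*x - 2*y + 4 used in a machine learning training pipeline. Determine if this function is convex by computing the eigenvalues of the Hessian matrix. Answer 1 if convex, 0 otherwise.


The Hessian of f(x,y) = 3*x^2 + 6*x*y + 3*y^2 + 3*x - 2*y + 4 is:
H = [[6, 6], [6, 6]]
Trace = 6 + 6 = 12
Determinant = 6*6 - (6)^2 = 0
Discriminant = (12)^2 - 4*0 = 144.0
Eigenvalues: lambda_1 = 0.0, lambda_2 = 12.0
The function is convex.

1


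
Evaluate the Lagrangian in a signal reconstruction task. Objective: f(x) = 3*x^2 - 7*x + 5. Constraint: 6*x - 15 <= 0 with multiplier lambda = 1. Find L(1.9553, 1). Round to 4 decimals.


Step 1: Evaluate f(x).
f(1.9553) = 3*1.9553^2 - 7*1.9553 + 5 = 2.7825
Step 2: Evaluate g(x).
g(1.9553) = 6*1.9553 - 15 = -3.2682
Step 3: Compute Lagrangian.
L = 2.7825 + 1*-3.2682 = -0.4857


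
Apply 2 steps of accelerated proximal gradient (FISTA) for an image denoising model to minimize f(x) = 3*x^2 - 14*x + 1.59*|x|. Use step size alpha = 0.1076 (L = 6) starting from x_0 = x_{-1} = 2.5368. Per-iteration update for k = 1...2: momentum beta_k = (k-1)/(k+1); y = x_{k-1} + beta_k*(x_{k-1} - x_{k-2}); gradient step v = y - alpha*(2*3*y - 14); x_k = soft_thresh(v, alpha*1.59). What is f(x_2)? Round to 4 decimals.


FISTA on f(x) = 3*x^2 - 14*x + 1.59*|x|
L = 6, alpha = 0.1076
Iteration 1: beta = 0.0, y = 2.5368 + 0.0*(2.5368 - 2.5368) = 2.5368
  grad(y) = 1.2208, v = y - alpha*grad = 2.4054
  prox(v) = soft_thresh(2.4054, 0.1711) = 2.2344
Iteration 2: beta = 0.3333, y = 2.2344 + 0.3333*(2.2344 - 2.5368) = 2.1335
  grad(y) = -1.1987, v = y - alpha*grad = 2.2625
  prox(v) = soft_thresh(2.2625, 0.1711) = 2.0914
f(x_2) = 3*2.0914^2 - 14*2.0914 + 1.59*|2.0914| = -12.8324


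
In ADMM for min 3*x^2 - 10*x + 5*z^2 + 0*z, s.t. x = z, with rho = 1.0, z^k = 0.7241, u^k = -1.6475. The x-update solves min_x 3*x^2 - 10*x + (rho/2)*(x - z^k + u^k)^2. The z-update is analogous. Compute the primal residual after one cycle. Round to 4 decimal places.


ADMM iteration with rho = 1.0, z^k = 0.7241, u^k = -1.6475
Step 1: x-update.
Minimize 3*x^2 - 10*x + (1.0/2)*(x - 0.7241 - 1.6475)^2
FOC: (2*3 + 1.0)*x = 10 + 1.0*(0.7241 + 1.6475)
x^{k+1} = 1.7674
Step 2: z-update.
Minimize 5*z^2 + 0*z + (1.0/2)*(1.7674 - z - 1.6475)^2
FOC: (2*5 + 1.0)*z = 0 + 1.0*(1.7674 - 1.6475)
z^{k+1} = 0.0109
Step 3: u-update.
u^{k+1} = -1.6475 + 1.7674 - 0.0109 = 0.109
Step 4: Primal residual = |1.7674 - 0.0109| = 1.7565


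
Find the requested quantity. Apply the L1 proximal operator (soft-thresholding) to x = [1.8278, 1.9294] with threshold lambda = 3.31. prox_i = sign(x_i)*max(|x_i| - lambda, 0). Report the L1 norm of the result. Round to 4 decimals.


Soft-thresholding with lambda = 3.31:
prox(1.8278) = sign(1.8278)*max(|1.8278| - 3.31, 0) = 0.0
prox(1.9294) = sign(1.9294)*max(|1.9294| - 3.31, 0) = 0.0
prox(x) = [0.0, 0.0]
||prox(x)||_1 = 0.0 + 0.0 = 0.0


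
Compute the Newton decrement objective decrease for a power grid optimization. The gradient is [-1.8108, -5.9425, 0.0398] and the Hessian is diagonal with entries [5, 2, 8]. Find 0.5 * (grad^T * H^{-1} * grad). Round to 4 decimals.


Step 1: H is diagonal, so H^(-1) * g = [-0.3622, -2.9713, 0.005].
Step 2: g^T H^(-1) g = sum_i g_i^2 / H_ii
  = (-1.8108)^2/5 + (-5.9425)^2/2 + (0.0398)^2/8
  = 0.6558 + 17.6567 + 0.0002 = 18.3127
Step 3: Objective decrease = 0.5 * g^T H^(-1) g = 9.1563


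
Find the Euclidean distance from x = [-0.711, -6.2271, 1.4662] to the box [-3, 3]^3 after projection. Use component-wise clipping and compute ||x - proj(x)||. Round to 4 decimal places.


Project each component onto [-3, 3].
clip(-0.711) = -0.711, clip(-6.2271) = -3.0, clip(1.4662) = 1.4662
Projection = [-0.711, -3.0, 1.4662]
Squared diffs: [0.0, 10.4142, 0.0]
Distance = sqrt(10.4142) = 3.2271


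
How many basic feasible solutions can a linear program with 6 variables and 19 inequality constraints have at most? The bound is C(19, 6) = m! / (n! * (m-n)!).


Each vertex corresponds to some choice of n active constraints out of m, so the number of vertices is at most C(m, n) = m! / (n!(m-n)!).
m = 19, n = 6
Numerator: 19 * 18 * 17 * 16 * 15 * 14
Denominator: 6! = 720
C(19, 6) = 27132


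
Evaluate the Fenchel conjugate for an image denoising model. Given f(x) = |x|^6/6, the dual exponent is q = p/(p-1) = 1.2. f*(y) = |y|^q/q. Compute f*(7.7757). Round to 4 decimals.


The conjugate exponent q satisfies 1/p + 1/q = 1.
p = 6, so q = 6/(6 - 1) = 1.2
|y|^q = 7.7757^1.2 = 11.7189
f*(7.7757) = 11.7189 / 1.2 = 9.7658


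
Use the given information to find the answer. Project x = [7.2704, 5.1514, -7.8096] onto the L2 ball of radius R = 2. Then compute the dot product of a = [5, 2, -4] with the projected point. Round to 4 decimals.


Step 1: Compute ||x|| (intermediates to 6 decimals).
||x|| = sqrt(7.2704^2 + 5.1514^2 + (-7.8096)^2) = 11.848438
Step 2: Project.
Since ||x|| > R, scale = R/||x|| = 2/11.848438 = 0.168799, proj(x) = scale * x
proj(x) = [1.227236, 0.869551, -1.318253]
Step 3: Dot product.
a^T * proj(x) = 5*1.227236 + 2*0.869551 - 4*(-1.318253) = 13.1483


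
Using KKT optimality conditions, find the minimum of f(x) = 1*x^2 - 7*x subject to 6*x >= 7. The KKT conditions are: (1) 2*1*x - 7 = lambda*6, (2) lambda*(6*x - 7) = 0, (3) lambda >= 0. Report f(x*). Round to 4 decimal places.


Step 1: Try lambda = 0 (constraint inactive).
Stationarity: 2*1*x - 7 = 0
x* = 7/(2*1) = 3.5
Check constraint: 6*3.5 = 21.0 >= 7 -- satisfied.
Step 2: Compute optimal value.
f(x*) = 1*3.5^2 - 7*3.5 = -12.25


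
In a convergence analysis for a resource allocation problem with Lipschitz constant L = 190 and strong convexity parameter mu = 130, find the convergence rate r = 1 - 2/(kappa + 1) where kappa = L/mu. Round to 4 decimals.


Step 1: Compute the condition number.
kappa = L/mu = 190/130 = 1.4615
Step 2: Compute the convergence rate.
r = 1 - 2/(kappa + 1) = 1 - 2*mu/(L + mu) = (L - mu)/(L + mu) = 60/320 = 0.1875


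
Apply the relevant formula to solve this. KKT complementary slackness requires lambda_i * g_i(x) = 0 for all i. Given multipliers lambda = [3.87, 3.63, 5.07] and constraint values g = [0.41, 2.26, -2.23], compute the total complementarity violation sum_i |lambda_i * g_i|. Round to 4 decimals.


KKT complementary slackness check:
lambda_1 * g_1 = 3.87 * 0.41 = 1.5867
lambda_2 * g_2 = 3.63 * 2.26 = 8.2038
lambda_3 * g_3 = 5.07 * -2.23 = -11.3061
Total violation = 1.5867 + 8.2038 + 11.3061 = 21.0966


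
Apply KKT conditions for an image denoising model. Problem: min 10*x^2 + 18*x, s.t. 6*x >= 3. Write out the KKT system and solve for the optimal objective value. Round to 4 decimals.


Step 1: Try lambda = 0 (constraint inactive).
x_unc = -18/(2*10) = -0.9
Check: 6*-0.9 = -5.4 < 3 -- violated!
Step 2: Constraint must be active: 6*x = 3
x* = 3/6 = 0.5
lambda = (2*10*0.5 + 18)/6 = 4.6667
Step 3: Compute optimal value.
f(x*) = 10*0.5^2 + 18*0.5 = 11.5


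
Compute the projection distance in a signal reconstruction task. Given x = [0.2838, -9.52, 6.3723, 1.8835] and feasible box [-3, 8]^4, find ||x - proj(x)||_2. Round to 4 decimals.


Project each component onto [-3, 8].
clip(0.2838) = 0.2838, clip(-9.52) = -3.0, clip(6.3723) = 6.3723, clip(1.8835) = 1.8835
Projection = [0.2838, -3.0, 6.3723, 1.8835]
Squared diffs: [0.0, 42.5104, 0.0, 0.0]
Distance = sqrt(42.5104) = 6.52


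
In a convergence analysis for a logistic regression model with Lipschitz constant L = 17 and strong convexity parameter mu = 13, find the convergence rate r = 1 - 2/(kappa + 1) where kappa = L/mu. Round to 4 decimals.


Step 1: Compute the condition number.
kappa = L/mu = 17/13 = 1.3077
Step 2: Compute the convergence rate.
r = 1 - 2/(kappa + 1) = 1 - 2*mu/(L + mu) = (L - mu)/(L + mu) = 4/30 = 0.1333


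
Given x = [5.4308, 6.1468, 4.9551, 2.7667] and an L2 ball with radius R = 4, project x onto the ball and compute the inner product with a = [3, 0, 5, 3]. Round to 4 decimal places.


Step 1: Compute ||x|| (intermediates to 6 decimals).
||x|| = sqrt(5.4308^2 + 6.1468^2 + 4.9551^2 + 2.7667^2) = 9.974186
Step 2: Project.
Since ||x|| > R, scale = R/||x|| = 4/9.974186 = 0.401035, proj(x) = scale * x
proj(x) = [2.177941, 2.465082, 1.987169, 1.109544]
Step 3: Dot product.
a^T * proj(x) = 3*2.177941 + 0*2.465082 + 5*1.987169 + 3*1.109544 = 19.7983


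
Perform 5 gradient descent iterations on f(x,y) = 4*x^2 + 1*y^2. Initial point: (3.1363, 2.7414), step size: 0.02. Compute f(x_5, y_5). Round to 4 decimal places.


Gradient descent on f(x,y) = 4*x^2 + 1*y^2.
Starting point: (3.1363, 2.7414), alpha = 0.02
Step 1: grad_x = 2*4*3.1363 = 25.0904, grad_y = 2*1*2.7414 = 5.4828
  x_1 = 3.1363 - 0.02*25.0904 = 2.6345
  y_1 = 2.7414 - 0.02*5.4828 = 2.6317
Step 2: grad_x = 2*4*2.6345 = 21.0759, grad_y = 2*1*2.6317 = 5.2635
  x_2 = 2.6345 - 0.02*21.0759 = 2.213
  y_2 = 2.6317 - 0.02*5.2635 = 2.5265
Step 3: grad_x = 2*4*2.213 = 17.7038, grad_y = 2*1*2.5265 = 5.0529
  x_3 = 2.213 - 0.02*17.7038 = 1.8589
  y_3 = 2.5265 - 0.02*5.0529 = 2.4254
Step 4: grad_x = 2*4*1.8589 = 14.8712, grad_y = 2*1*2.4254 = 4.8508
  x_4 = 1.8589 - 0.02*14.8712 = 1.5615
  y_4 = 2.4254 - 0.02*4.8508 = 2.3284
Step 5: grad_x = 2*4*1.5615 = 12.4918, grad_y = 2*1*2.3284 = 4.6568
  x_5 = 1.5615 - 0.02*12.4918 = 1.3116
  y_5 = 2.3284 - 0.02*4.6568 = 2.2353
f(1.3116, 2.2353) = 4*1.3116^2 + 1*2.2353^2 = 11.878


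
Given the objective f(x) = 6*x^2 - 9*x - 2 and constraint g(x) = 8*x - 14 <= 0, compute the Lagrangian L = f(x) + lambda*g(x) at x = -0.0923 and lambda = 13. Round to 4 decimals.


Step 1: Evaluate f(x).
f(-0.0923) = 6*(-0.0923)^2 - 9*(-0.0923) - 2 = -1.1182
Step 2: Evaluate g(x).
g(-0.0923) = 8*-0.0923 - 14 = -14.7384
Step 3: Compute Lagrangian.
L = -1.1182 + 13*-14.7384 = -192.7174


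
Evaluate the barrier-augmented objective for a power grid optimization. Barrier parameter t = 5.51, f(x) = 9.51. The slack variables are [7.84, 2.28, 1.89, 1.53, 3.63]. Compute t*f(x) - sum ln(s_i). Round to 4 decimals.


Step 1: Compute log-barrier.
ln values: [2.0592, 0.8242, 0.6366, 0.4253, 1.2892]
phi = -(2.0592 + 0.8242 + 0.6366 + 0.4253 + 1.2892) = -5.2345
Step 2: Compute augmented objective.
t*f(x) = 5.51*9.51 = 52.4001
Total = 52.4001 - 5.2345 = 47.1656


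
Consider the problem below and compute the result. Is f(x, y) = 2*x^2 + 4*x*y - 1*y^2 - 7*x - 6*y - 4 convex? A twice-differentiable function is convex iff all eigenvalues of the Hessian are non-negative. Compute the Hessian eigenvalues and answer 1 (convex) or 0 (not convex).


The Hessian of f(x,y) = 2*x^2 + 4*x*y - 1*y^2 - 7*x - 6*y - 4 is:
H = [[4, 4], [4, -2]]
Trace = 4 - 2 = 2
Determinant = 4*-2 - (4)^2 = -24
Discriminant = (2)^2 - 4*-24 = 100.0
Eigenvalues: lambda_1 = -4.0, lambda_2 = 6.0
The function is not convex.

0


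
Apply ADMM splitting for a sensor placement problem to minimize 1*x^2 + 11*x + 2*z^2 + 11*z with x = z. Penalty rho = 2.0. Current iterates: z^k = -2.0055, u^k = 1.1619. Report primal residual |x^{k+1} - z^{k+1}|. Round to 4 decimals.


ADMM iteration with rho = 2.0, z^k = -2.0055, u^k = 1.1619
Step 1: x-update.
Minimize 1*x^2 + 11*x + (2.0/2)*(x + 2.0055 + 1.1619)^2
FOC: (2*1 + 2.0)*x = -11 + 2.0*(-2.0055 - 1.1619)
x^{k+1} = -4.3337
Step 2: z-update.
Minimize 2*z^2 + 11*z + (2.0/2)*(-4.3337 - z + 1.1619)^2
FOC: (2*2 + 2.0)*z = -11 + 2.0*(-4.3337 + 1.1619)
z^{k+1} = -2.8906
Step 3: u-update.
u^{k+1} = 1.1619 - 4.3337 + 2.8906 = -0.2812
Step 4: Primal residual = |-4.3337 + 2.8906| = 1.4431


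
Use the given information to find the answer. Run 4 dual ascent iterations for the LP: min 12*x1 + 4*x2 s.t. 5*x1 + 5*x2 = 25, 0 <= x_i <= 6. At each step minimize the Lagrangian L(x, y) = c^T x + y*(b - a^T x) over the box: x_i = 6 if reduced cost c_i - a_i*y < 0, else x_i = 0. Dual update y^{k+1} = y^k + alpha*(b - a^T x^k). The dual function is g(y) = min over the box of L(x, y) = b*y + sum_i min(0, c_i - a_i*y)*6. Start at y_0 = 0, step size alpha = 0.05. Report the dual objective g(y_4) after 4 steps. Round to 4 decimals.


Dual ascent for LP: min 12*x1 + 4*x2, 5*x1 + 5*x2 = 25, 0 <= x_i <= 6
Step 1: y^k = 0.0, reduced costs: (12.0, 4.0)
  x^k = (0.0, 0.0), subgradient = b - a^T x = 25.0
  y^{k+1} = 0.0 + 0.05*25.0 = 1.25
Step 2: y^k = 1.25, reduced costs: (5.75, -2.25)
  x^k = (0.0, 6.0), subgradient = b - a^T x = -5.0
  y^{k+1} = 1.25 + 0.05*-5.0 = 1.0
Step 3: y^k = 1.0, reduced costs: (7.0, -1.0)
  x^k = (0.0, 6.0), subgradient = b - a^T x = -5.0
  y^{k+1} = 1.0 + 0.05*-5.0 = 0.75
Step 4: y^k = 0.75, reduced costs: (8.25, 0.25)
  x^k = (0.0, 0.0), subgradient = b - a^T x = 25.0
  y^{k+1} = 0.75 + 0.05*25.0 = 2.0
Dual objective at y_4 = 2.0: reduced costs (2.0, -6.0), box minimizer x = (0.0, 6.0)
g(y_4) = b*y + (c1 - a1*y)*x1 + (c2 - a2*y)*x2 = 25*2.0 + 2.0*0.0 + (-6.0)*6.0 = 50.0 + 0.0 - 36.0 = 14.0


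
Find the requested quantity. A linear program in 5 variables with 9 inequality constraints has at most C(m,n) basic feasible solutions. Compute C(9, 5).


Each vertex corresponds to some choice of n active constraints out of m, so the number of vertices is at most C(m, n) = m! / (n!(m-n)!).
m = 9, n = 5
Numerator: 9 * 8 * 7 * 6 * 5
Denominator: 5! = 120
C(9, 5) = 126


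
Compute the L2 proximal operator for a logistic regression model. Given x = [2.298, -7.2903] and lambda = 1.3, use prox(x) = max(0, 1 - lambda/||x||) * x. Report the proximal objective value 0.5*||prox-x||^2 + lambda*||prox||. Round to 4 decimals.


Step 1: Compute ||x||.
||x|| = 7.6439
Step 2: Compute scaling factor.
scale = max(0, 1 - 1.3/7.6439) = 0.8299
Step 3: prox(x) = [1.9072, -6.0504]
||prox(x)|| = 6.3439
Step 4: Proximal objective.
0.5*||prox-x||^2 = 0.845
lambda*||prox|| = 8.2471
Total = 9.0921


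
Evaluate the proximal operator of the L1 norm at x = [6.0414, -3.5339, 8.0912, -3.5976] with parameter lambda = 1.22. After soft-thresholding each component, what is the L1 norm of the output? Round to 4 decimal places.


Soft-thresholding with lambda = 1.22:
prox(6.0414) = sign(6.0414)*max(|6.0414| - 1.22, 0) = 4.8214
prox(-3.5339) = sign(-3.5339)*max(|-3.5339| - 1.22, 0) = -2.3139
prox(8.0912) = sign(8.0912)*max(|8.0912| - 1.22, 0) = 6.8712
prox(-3.5976) = sign(-3.5976)*max(|-3.5976| - 1.22, 0) = -2.3776
prox(x) = [4.8214, -2.3139, 6.8712, -2.3776]
||prox(x)||_1 = 4.8214 + 2.3139 + 6.8712 + 2.3776 = 16.3841


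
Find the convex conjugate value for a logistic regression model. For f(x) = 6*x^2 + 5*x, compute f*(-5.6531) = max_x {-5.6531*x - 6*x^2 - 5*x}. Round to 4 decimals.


f*(y) = sup_x {y*x - a*x^2 - b*x} = sup_x {(y-b)*x - a*x^2}
FOC: (y - b) - 2a*x = 0 => x* = (y - b)/(2a)
x* = (-5.6531 - 5)/(2*6) = -0.8878
f*(-5.6531) = (y-b)^2/(4a) = (-5.6531 - 5)^2/(4*6)
= 113.4885/24 = 4.7287


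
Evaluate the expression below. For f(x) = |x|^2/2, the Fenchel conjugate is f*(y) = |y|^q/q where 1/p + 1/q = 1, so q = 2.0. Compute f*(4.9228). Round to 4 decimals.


The conjugate exponent q satisfies 1/p + 1/q = 1.
p = 2, so q = 2/(2 - 1) = 2.0
|y|^q = 4.9228^2.0 = 24.234
f*(4.9228) = 24.234 / 2.0 = 12.117


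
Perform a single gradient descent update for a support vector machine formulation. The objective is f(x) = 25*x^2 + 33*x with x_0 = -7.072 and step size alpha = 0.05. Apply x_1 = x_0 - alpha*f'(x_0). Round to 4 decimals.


We compute the gradient at x_0 and apply the update.
f'(x) = 50*x + 33
f'(-7.072) = 50*-7.072 + 33 = -320.6
x_1 = -7.072 - 0.05*-320.6 = 8.958


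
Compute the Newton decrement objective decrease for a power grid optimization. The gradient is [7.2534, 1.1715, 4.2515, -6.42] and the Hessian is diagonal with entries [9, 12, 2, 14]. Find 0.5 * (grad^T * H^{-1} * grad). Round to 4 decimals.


Step 1: H is diagonal, so H^(-1) * g = [0.8059, 0.0976, 2.1258, -0.4586].
Step 2: g^T H^(-1) g = sum_i g_i^2 / H_ii
  = (7.2534)^2/9 + (1.1715)^2/12 + (4.2515)^2/2 + (-6.42)^2/14
  = 5.8458 + 0.1144 + 9.0376 + 2.944 = 17.9418
Step 3: Objective decrease = 0.5 * g^T H^(-1) g = 8.9709


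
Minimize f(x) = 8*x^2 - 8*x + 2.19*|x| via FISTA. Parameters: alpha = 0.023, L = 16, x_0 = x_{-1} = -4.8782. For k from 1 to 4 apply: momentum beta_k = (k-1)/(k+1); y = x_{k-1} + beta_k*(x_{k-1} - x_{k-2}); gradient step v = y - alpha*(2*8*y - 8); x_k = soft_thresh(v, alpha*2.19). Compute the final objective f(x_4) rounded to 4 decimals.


FISTA on f(x) = 8*x^2 - 8*x + 2.19*|x|
L = 16, alpha = 0.023
Iteration 1: beta = 0.0, y = -4.8782 + 0.0*(-4.8782 + 4.8782) = -4.8782
  grad(y) = -86.0512, v = y - alpha*grad = -2.899
  prox(v) = soft_thresh(-2.899, 0.0504) = -2.8487
Iteration 2: beta = 0.3333, y = -2.8487 + 0.3333*(-2.8487 + 4.8782) = -2.1721
  grad(y) = -42.7542, v = y - alpha*grad = -1.1888
  prox(v) = soft_thresh(-1.1888, 0.0504) = -1.1384
Iteration 3: beta = 0.5, y = -1.1384 + 0.5*(-1.1384 + 2.8487) = -0.2833
  grad(y) = -12.5329, v = y - alpha*grad = 0.005
  prox(v) = soft_thresh(0.005, 0.0504) = 0.0
Iteration 4: beta = 0.6, y = 0.0 + 0.6*(0.0 + 1.1384) = 0.6831
  grad(y) = 2.9288, v = y - alpha*grad = 0.6157
  prox(v) = soft_thresh(0.6157, 0.0504) = 0.5653
f(x_4) = 8*0.5653^2 - 8*0.5653 + 2.19*|0.5653| = -0.7278


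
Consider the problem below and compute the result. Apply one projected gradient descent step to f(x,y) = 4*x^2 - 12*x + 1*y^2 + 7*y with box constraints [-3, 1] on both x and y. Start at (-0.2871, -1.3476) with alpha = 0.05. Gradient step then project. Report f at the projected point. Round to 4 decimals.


Step 1: Compute gradient at (-0.2871, -1.3476).
grad_x = 2*4*-0.2871 - 12 = -14.2968
grad_y = 2*1*-1.3476 + 7 = 4.3048
Step 2: Gradient step.
x_raw = -0.2871 - 0.05*-14.2968 = 0.4277
y_raw = -1.3476 - 0.05*4.3048 = -1.5628
Step 3: Project onto [-3, 1].
x_proj = clip(0.4277) = 0.4277
y_proj = clip(-1.5628) = -1.5628
Step 4: Evaluate f.
f(0.4277, -1.5628) = -12.8984


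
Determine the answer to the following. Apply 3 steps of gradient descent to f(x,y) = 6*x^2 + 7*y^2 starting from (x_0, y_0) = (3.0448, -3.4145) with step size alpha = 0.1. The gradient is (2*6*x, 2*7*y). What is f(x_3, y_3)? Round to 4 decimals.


Gradient descent on f(x,y) = 6*x^2 + 7*y^2.
Starting point: (3.0448, -3.4145), alpha = 0.1
Step 1: grad_x = 2*6*3.0448 = 36.5376, grad_y = 2*7*-3.4145 = -47.803
  x_1 = 3.0448 - 0.1*36.5376 = -0.609
  y_1 = -3.4145 - 0.1*-47.803 = 1.3658
Step 2: grad_x = 2*6*-0.609 = -7.3075, grad_y = 2*7*1.3658 = 19.1212
  x_2 = -0.609 - 0.1*-7.3075 = 0.1218
  y_2 = 1.3658 - 0.1*19.1212 = -0.5463
Step 3: grad_x = 2*6*0.1218 = 1.4615, grad_y = 2*7*-0.5463 = -7.6485
  x_3 = 0.1218 - 0.1*1.4615 = -0.0244
  y_3 = -0.5463 - 0.1*-7.6485 = 0.2185
f(-0.0244, 0.2185) = 6*(-0.0244)^2 + 7*0.2185^2 = 0.3378


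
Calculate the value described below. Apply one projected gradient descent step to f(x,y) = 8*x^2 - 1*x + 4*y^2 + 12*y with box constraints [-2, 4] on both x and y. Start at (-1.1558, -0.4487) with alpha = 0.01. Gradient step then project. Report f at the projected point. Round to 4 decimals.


Step 1: Compute gradient at (-1.1558, -0.4487).
grad_x = 2*8*-1.1558 - 1 = -19.4928
grad_y = 2*4*-0.4487 + 12 = 8.4104
Step 2: Gradient step.
x_raw = -1.1558 - 0.01*-19.4928 = -0.9609
y_raw = -0.4487 - 0.01*8.4104 = -0.5328
Step 3: Project onto [-2, 4].
x_proj = clip(-0.9609) = -0.9609
y_proj = clip(-0.5328) = -0.5328
Step 4: Evaluate f.
f(-0.9609, -0.5328) = 3.0889


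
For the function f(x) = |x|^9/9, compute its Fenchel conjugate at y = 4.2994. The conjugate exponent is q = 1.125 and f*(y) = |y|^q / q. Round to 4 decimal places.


The conjugate exponent q satisfies 1/p + 1/q = 1.
p = 9, so q = 9/(9 - 1) = 1.125
|y|^q = 4.2994^1.125 = 5.1592
f*(4.2994) = 5.1592 / 1.125 = 4.586


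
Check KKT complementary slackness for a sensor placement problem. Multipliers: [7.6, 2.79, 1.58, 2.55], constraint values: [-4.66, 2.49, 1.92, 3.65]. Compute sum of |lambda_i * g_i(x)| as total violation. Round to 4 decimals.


KKT complementary slackness check:
lambda_1 * g_1 = 7.6 * -4.66 = -35.416
lambda_2 * g_2 = 2.79 * 2.49 = 6.9471
lambda_3 * g_3 = 1.58 * 1.92 = 3.0336
lambda_4 * g_4 = 2.55 * 3.65 = 9.3075
Total violation = 35.416 + 6.9471 + 3.0336 + 9.3075 = 54.7042


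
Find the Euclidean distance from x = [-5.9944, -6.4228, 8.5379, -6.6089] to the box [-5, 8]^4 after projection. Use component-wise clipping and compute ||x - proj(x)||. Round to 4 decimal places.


Project each component onto [-5, 8].
clip(-5.9944) = -5.0, clip(-6.4228) = -5.0, clip(8.5379) = 8.0, clip(-6.6089) = -5.0
Projection = [-5.0, -5.0, 8.0, -5.0]
Squared diffs: [0.9888, 2.0244, 0.2893, 2.5886]
Distance = sqrt(5.8911) = 2.4272


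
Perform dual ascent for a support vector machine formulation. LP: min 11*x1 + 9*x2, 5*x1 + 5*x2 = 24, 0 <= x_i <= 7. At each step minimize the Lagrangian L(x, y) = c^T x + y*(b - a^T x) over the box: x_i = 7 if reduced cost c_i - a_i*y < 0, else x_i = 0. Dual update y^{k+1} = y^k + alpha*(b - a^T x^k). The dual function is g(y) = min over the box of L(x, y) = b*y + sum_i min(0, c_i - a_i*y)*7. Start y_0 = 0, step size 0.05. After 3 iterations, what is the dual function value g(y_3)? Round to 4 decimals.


Dual ascent for LP: min 11*x1 + 9*x2, 5*x1 + 5*x2 = 24, 0 <= x_i <= 7
Step 1: y^k = 0.0, reduced costs: (11.0, 9.0)
  x^k = (0.0, 0.0), subgradient = b - a^T x = 24.0
  y^{k+1} = 0.0 + 0.05*24.0 = 1.2
Step 2: y^k = 1.2, reduced costs: (5.0, 3.0)
  x^k = (0.0, 0.0), subgradient = b - a^T x = 24.0
  y^{k+1} = 1.2 + 0.05*24.0 = 2.4
Step 3: y^k = 2.4, reduced costs: (-1.0, -3.0)
  x^k = (7.0, 7.0), subgradient = b - a^T x = -46.0
  y^{k+1} = 2.4 + 0.05*-46.0 = 0.1
Dual objective at y_3 = 0.1: reduced costs (10.5, 8.5), box minimizer x = (0.0, 0.0)
g(y_3) = b*y + (c1 - a1*y)*x1 + (c2 - a2*y)*x2 = 24*0.1 + 10.5*0.0 + 8.5*0.0 = 2.4 + 0.0 + 0.0 = 2.4


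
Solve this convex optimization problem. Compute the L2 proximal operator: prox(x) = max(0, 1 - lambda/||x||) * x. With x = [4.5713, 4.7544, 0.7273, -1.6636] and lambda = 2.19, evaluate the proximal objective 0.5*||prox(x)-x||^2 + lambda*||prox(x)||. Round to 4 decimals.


Step 1: Compute ||x||.
||x|| = 6.8409
Step 2: Compute scaling factor.
scale = max(0, 1 - 2.19/6.8409) = 0.6799
Step 3: prox(x) = [3.1079, 3.2324, 0.4945, -1.131]
||prox(x)|| = 4.6509
Step 4: Proximal objective.
0.5*||prox-x||^2 = 2.3981
lambda*||prox|| = 10.1855
Total = 12.5835


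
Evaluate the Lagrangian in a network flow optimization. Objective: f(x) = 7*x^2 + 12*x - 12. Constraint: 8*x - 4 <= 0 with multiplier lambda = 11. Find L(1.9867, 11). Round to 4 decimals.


Step 1: Evaluate f(x).
f(1.9867) = 7*1.9867^2 + 12*1.9867 - 12 = 39.4692
Step 2: Evaluate g(x).
g(1.9867) = 8*1.9867 - 4 = 11.8936
Step 3: Compute Lagrangian.
L = 39.4692 + 11*11.8936 = 170.2988


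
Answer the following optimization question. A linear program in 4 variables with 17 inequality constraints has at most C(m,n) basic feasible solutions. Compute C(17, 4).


Each vertex corresponds to some choice of n active constraints out of m, so the number of vertices is at most C(m, n) = m! / (n!(m-n)!).
m = 17, n = 4
Numerator: 17 * 16 * 15 * 14
Denominator: 4! = 24
C(17, 4) = 2380


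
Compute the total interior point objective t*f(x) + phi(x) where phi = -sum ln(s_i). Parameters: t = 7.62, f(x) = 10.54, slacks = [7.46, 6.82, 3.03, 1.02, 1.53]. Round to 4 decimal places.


Step 1: Compute log-barrier.
ln values: [2.0096, 1.9199, 1.1086, 0.0198, 0.4253]
phi = -(2.0096 + 1.9199 + 1.1086 + 0.0198 + 0.4253) = -5.483
Step 2: Compute augmented objective.
t*f(x) = 7.62*10.54 = 80.3148
Total = 80.3148 - 5.483 = 74.8318


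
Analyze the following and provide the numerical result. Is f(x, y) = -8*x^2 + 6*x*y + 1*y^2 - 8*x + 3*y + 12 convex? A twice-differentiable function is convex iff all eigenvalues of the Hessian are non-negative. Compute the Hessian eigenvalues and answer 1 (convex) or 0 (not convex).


The Hessian of f(x,y) = -8*x^2 + 6*x*y + 1*y^2 - 8*x + 3*y + 12 is:
H = [[-16, 6], [6, 2]]
Trace = -16 + 2 = -14
Determinant = -16*2 - (6)^2 = -68
Discriminant = (-14)^2 - 4*-68 = 468.0
Eigenvalues: lambda_1 = -17.8167, lambda_2 = 3.8167
The function is not convex.

0


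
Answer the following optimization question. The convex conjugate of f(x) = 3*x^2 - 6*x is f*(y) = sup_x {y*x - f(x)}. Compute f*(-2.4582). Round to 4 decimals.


f*(y) = sup_x {y*x - a*x^2 - b*x} = sup_x {(y-b)*x - a*x^2}
FOC: (y - b) - 2a*x = 0 => x* = (y - b)/(2a)
x* = (-2.4582 + 6)/(2*3) = 0.5903
f*(-2.4582) = (y-b)^2/(4a) = (-2.4582 + 6)^2/(4*3)
= 12.5443/12 = 1.0454


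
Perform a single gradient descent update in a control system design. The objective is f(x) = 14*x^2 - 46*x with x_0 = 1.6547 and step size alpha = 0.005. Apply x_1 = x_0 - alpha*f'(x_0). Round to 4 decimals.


We compute the gradient at x_0 and apply the update.
f'(x) = 28*x - 46
f'(1.6547) = 28*1.6547 - 46 = 0.3316
x_1 = 1.6547 - 0.005*0.3316 = 1.653


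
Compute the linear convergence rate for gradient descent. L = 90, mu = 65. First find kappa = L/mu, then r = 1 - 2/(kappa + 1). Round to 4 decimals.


Step 1: Compute the condition number.
kappa = L/mu = 90/65 = 1.3846
Step 2: Compute the convergence rate.
r = 1 - 2/(kappa + 1) = 1 - 2*mu/(L + mu) = (L - mu)/(L + mu) = 25/155 = 0.1613


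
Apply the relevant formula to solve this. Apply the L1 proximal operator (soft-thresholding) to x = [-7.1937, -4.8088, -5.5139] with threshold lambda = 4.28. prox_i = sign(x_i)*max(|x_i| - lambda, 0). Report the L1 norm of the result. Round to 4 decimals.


Soft-thresholding with lambda = 4.28:
prox(-7.1937) = sign(-7.1937)*max(|-7.1937| - 4.28, 0) = -2.9137
prox(-4.8088) = sign(-4.8088)*max(|-4.8088| - 4.28, 0) = -0.5288
prox(-5.5139) = sign(-5.5139)*max(|-5.5139| - 4.28, 0) = -1.2339
prox(x) = [-2.9137, -0.5288, -1.2339]
||prox(x)||_1 = 2.9137 + 0.5288 + 1.2339 = 4.6764


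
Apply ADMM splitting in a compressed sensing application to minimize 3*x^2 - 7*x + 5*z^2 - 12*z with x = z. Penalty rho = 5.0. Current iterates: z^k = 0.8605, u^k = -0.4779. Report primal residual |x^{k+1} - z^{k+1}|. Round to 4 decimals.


ADMM iteration with rho = 5.0, z^k = 0.8605, u^k = -0.4779
Step 1: x-update.
Minimize 3*x^2 - 7*x + (5.0/2)*(x - 0.8605 - 0.4779)^2
FOC: (2*3 + 5.0)*x = 7 + 5.0*(0.8605 + 0.4779)
x^{k+1} = 1.2447
Step 2: z-update.
Minimize 5*z^2 - 12*z + (5.0/2)*(1.2447 - z - 0.4779)^2
FOC: (2*5 + 5.0)*z = 12 + 5.0*(1.2447 - 0.4779)
z^{k+1} = 1.0556
Step 3: u-update.
u^{k+1} = -0.4779 + 1.2447 - 1.0556 = -0.2888
Step 4: Primal residual = |1.2447 - 1.0556| = 0.1891


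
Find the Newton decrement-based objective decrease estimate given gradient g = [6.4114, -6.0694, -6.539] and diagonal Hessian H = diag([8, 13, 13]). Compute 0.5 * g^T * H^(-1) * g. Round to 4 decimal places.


Step 1: H is diagonal, so H^(-1) * g = [0.8014, -0.4669, -0.503].
Step 2: g^T H^(-1) g = sum_i g_i^2 / H_ii
  = (6.4114)^2/8 + (-6.0694)^2/13 + (-6.539)^2/13
  = 5.1383 + 2.8337 + 3.2891 = 11.261
Step 3: Objective decrease = 0.5 * g^T H^(-1) g = 5.6305


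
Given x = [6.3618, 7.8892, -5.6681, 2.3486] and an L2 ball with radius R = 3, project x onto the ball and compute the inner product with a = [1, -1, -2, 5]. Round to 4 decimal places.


Step 1: Compute ||x|| (intermediates to 6 decimals).
||x|| = sqrt(6.3618^2 + 7.8892^2 + (-5.6681)^2 + 2.3486^2) = 11.847162
Step 2: Project.
Since ||x|| > R, scale = R/||x|| = 3/11.847162 = 0.253225, proj(x) = scale * x
proj(x) = [1.610967, 1.997743, -1.435305, 0.594724]
Step 3: Dot product.
a^T * proj(x) = 1*1.610967 - 1*1.997743 - 2*(-1.435305) + 5*0.594724 = 5.4575


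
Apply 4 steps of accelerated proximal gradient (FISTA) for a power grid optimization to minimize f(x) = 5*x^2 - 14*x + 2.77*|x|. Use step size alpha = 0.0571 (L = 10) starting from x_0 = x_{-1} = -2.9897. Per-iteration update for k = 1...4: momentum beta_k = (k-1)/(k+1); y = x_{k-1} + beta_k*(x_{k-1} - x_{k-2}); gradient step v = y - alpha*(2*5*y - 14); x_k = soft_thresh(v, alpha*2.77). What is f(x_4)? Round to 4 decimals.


FISTA on f(x) = 5*x^2 - 14*x + 2.77*|x|
L = 10, alpha = 0.0571
Iteration 1: beta = 0.0, y = -2.9897 + 0.0*(-2.9897 + 2.9897) = -2.9897
  grad(y) = -43.897, v = y - alpha*grad = -0.4832
  prox(v) = soft_thresh(-0.4832, 0.1582) = -0.325
Iteration 2: beta = 0.3333, y = -0.325 + 0.3333*(-0.325 + 2.9897) = 0.5632
  grad(y) = -8.3679, v = y - alpha*grad = 1.041
  prox(v) = soft_thresh(1.041, 0.1582) = 0.8829
Iteration 3: beta = 0.5, y = 0.8829 + 0.5*(0.8829 + 0.325) = 1.4868
  grad(y) = 0.8679, v = y - alpha*grad = 1.4372
  prox(v) = soft_thresh(1.4372, 0.1582) = 1.2791
Iteration 4: beta = 0.6, y = 1.2791 + 0.6*(1.2791 - 0.8829) = 1.5168
  grad(y) = 1.1679, v = y - alpha*grad = 1.4501
  prox(v) = soft_thresh(1.4501, 0.1582) = 1.2919
f(x_4) = 5*1.2919^2 - 14*1.2919 + 2.77*|1.2919| = -6.1629


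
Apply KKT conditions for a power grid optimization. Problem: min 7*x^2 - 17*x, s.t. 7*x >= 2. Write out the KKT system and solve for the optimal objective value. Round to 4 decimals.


Step 1: Try lambda = 0 (constraint inactive).
Stationarity: 2*7*x - 17 = 0
x* = 17/(2*7) = 17/14 = 1.2143 (rounded; the exact value 17/14 is used below)
Check constraint: 7*1.2143 = 8.5001 >= 2 -- satisfied.
Step 2: Compute optimal value.
f(x*) = 7*(17/14)^2 - 17*(17/14) = -10.3214


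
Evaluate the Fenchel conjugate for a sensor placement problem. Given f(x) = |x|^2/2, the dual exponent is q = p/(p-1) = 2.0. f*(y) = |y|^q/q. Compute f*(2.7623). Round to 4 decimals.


The conjugate exponent q satisfies 1/p + 1/q = 1.
p = 2, so q = 2/(2 - 1) = 2.0
|y|^q = 2.7623^2.0 = 7.6303
f*(2.7623) = 7.6303 / 2.0 = 3.8152


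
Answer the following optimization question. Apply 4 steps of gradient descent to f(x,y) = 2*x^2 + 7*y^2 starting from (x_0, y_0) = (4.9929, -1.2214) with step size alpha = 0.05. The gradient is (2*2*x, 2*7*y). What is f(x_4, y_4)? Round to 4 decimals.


Gradient descent on f(x,y) = 2*x^2 + 7*y^2.
Starting point: (4.9929, -1.2214), alpha = 0.05
Step 1: grad_x = 2*2*4.9929 = 19.9716, grad_y = 2*7*-1.2214 = -17.0996
  x_1 = 4.9929 - 0.05*19.9716 = 3.9943
  y_1 = -1.2214 - 0.05*-17.0996 = -0.3664
Step 2: grad_x = 2*2*3.9943 = 15.9773, grad_y = 2*7*-0.3664 = -5.1299
  x_2 = 3.9943 - 0.05*15.9773 = 3.1955
  y_2 = -0.3664 - 0.05*-5.1299 = -0.1099
Step 3: grad_x = 2*2*3.1955 = 12.7818, grad_y = 2*7*-0.1099 = -1.539
  x_3 = 3.1955 - 0.05*12.7818 = 2.5564
  y_3 = -0.1099 - 0.05*-1.539 = -0.033
Step 4: grad_x = 2*2*2.5564 = 10.2255, grad_y = 2*7*-0.033 = -0.4617
  x_4 = 2.5564 - 0.05*10.2255 = 2.0451
  y_4 = -0.033 - 0.05*-0.4617 = -0.0099
f(2.0451, -0.0099) = 2*2.0451^2 + 7*(-0.0099)^2 = 8.3655


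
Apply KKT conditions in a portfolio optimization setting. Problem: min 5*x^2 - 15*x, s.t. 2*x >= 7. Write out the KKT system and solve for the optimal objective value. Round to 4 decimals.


Step 1: Try lambda = 0 (constraint inactive).
x_unc = 15/(2*5) = 1.5
Check: 2*1.5 = 3.0 < 7 -- violated!
Step 2: Constraint must be active: 2*x = 7
x* = 7/2 = 3.5
lambda = (2*5*3.5 - 15)/2 = 10.0
Step 3: Compute optimal value.
f(x*) = 5*3.5^2 - 15*3.5 = 8.75


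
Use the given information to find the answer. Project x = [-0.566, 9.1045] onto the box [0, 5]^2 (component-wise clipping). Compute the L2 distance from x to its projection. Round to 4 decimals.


Project each component onto [0, 5].
clip(-0.566) = 0.0, clip(9.1045) = 5.0
Projection = [0.0, 5.0]
Squared diffs: [0.3204, 16.8469]
Distance = sqrt(17.1673) = 4.1433


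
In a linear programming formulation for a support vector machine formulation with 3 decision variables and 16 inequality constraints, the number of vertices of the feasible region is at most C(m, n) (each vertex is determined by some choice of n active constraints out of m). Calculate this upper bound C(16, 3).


Each vertex corresponds to some choice of n active constraints out of m, so the number of vertices is at most C(m, n) = m! / (n!(m-n)!).
m = 16, n = 3
Numerator: 16 * 15 * 14
Denominator: 3! = 6
C(16, 3) = 560


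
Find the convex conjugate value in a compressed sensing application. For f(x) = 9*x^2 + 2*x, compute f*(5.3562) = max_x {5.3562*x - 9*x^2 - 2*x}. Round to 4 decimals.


f*(y) = sup_x {y*x - a*x^2 - b*x} = sup_x {(y-b)*x - a*x^2}
FOC: (y - b) - 2a*x = 0 => x* = (y - b)/(2a)
x* = (5.3562 - 2)/(2*9) = 0.1865
f*(5.3562) = (y-b)^2/(4a) = (5.3562 - 2)^2/(4*9)
= 11.2641/36 = 0.3129


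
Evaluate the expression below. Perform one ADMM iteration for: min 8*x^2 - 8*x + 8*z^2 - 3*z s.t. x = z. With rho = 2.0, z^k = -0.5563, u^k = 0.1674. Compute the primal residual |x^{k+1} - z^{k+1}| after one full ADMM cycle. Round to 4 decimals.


ADMM iteration with rho = 2.0, z^k = -0.5563, u^k = 0.1674
Step 1: x-update.
Minimize 8*x^2 - 8*x + (2.0/2)*(x + 0.5563 + 0.1674)^2
FOC: (2*8 + 2.0)*x = 8 + 2.0*(-0.5563 - 0.1674)
x^{k+1} = 0.364
Step 2: z-update.
Minimize 8*z^2 - 3*z + (2.0/2)*(0.364 - z + 0.1674)^2
FOC: (2*8 + 2.0)*z = 3 + 2.0*(0.364 + 0.1674)
z^{k+1} = 0.2257
Step 3: u-update.
u^{k+1} = 0.1674 + 0.364 - 0.2257 = 0.3057
Step 4: Primal residual = |0.364 - 0.2257| = 0.1383


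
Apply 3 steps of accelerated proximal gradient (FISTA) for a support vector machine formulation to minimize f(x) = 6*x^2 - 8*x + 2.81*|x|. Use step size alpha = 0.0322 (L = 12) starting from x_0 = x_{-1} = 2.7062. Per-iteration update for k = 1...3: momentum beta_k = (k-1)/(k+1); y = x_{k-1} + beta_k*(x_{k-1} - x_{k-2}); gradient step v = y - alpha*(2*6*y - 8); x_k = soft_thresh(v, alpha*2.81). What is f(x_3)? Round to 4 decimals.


FISTA on f(x) = 6*x^2 - 8*x + 2.81*|x|
L = 12, alpha = 0.0322
Iteration 1: beta = 0.0, y = 2.7062 + 0.0*(2.7062 - 2.7062) = 2.7062
  grad(y) = 24.4744, v = y - alpha*grad = 1.9181
  prox(v) = soft_thresh(1.9181, 0.0905) = 1.8276
Iteration 2: beta = 0.3333, y = 1.8276 + 0.3333*(1.8276 - 2.7062) = 1.5348
  grad(y) = 10.4175, v = y - alpha*grad = 1.1993
  prox(v) = soft_thresh(1.1993, 0.0905) = 1.1089
Iteration 3: beta = 0.5, y = 1.1089 + 0.5*(1.1089 - 1.8276) = 0.7495
  grad(y) = 0.9937, v = y - alpha*grad = 0.7175
  prox(v) = soft_thresh(0.7175, 0.0905) = 0.627
f(x_3) = 6*0.627^2 - 8*0.627 + 2.81*|0.627| = -0.8954


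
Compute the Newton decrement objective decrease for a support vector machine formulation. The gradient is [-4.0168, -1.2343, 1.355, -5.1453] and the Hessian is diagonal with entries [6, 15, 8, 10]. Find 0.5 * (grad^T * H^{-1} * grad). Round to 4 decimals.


Step 1: H is diagonal, so H^(-1) * g = [-0.6695, -0.0823, 0.1694, -0.5145].
Step 2: g^T H^(-1) g = sum_i g_i^2 / H_ii
  = (-4.0168)^2/6 + (-1.2343)^2/15 + (1.355)^2/8 + (-5.1453)^2/10
  = 2.6891 + 0.1016 + 0.2295 + 2.6474 = 5.6676
Step 3: Objective decrease = 0.5 * g^T H^(-1) g = 2.8338


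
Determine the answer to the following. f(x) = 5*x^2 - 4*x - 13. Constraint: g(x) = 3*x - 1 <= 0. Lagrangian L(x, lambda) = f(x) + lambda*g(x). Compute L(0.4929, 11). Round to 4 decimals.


Step 1: Evaluate f(x).
f(0.4929) = 5*0.4929^2 - 4*0.4929 - 13 = -13.7568
Step 2: Evaluate g(x).
g(0.4929) = 3*0.4929 - 1 = 0.4787
Step 3: Compute Lagrangian.
L = -13.7568 + 11*0.4787 = -8.4911
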